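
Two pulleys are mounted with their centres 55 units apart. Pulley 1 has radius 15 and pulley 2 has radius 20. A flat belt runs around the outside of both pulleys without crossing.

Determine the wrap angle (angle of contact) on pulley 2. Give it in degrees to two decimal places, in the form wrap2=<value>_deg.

wrap2=190.43_deg

open belt: β = asin((r2−r1)/C) = asin(5/55) = 5.2159°
wrap1 = π − 2β = 169.5682°
wrap2 = π + 2β = 190.4318°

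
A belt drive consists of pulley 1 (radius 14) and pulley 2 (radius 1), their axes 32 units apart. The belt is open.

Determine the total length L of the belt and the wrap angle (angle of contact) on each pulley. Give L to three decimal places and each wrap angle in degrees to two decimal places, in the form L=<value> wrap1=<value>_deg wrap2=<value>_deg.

L=116.482 wrap1=227.94_deg wrap2=132.06_deg

open belt: β = asin((r2−r1)/C) = asin(-13/32) = -23.9695°
wrap1 = π − 2β = 227.9390°
wrap2 = π + 2β = 132.0610°
tangent length = C·cosβ = 29.2404
L = r1·wrap1 + r2·wrap2 + 2·C·cosβ = 14·3.9783 + 1·2.3049 + 2·29.2404 = 116.4817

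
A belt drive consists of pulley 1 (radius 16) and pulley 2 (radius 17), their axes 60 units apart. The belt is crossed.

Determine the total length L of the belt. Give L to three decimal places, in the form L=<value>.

L=242.328

crossed belt: β = asin((r1+r2)/C) = asin(33/60) = 33.3670°
wrap1 = wrap2 = π + 2β = 246.7340°
tangent length = C·cosβ = 50.1099
L = (r1+r2)·wrap + 2·C·cosβ = 33·4.3063 + 2·50.1099 = 242.3284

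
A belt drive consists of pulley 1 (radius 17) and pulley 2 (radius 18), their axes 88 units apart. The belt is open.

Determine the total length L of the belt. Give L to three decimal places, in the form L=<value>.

L=285.967

open belt: β = asin((r2−r1)/C) = asin(1/88) = 0.6511°
wrap1 = π − 2β = 178.6978°
wrap2 = π + 2β = 181.3022°
tangent length = C·cosβ = 87.9943
L = r1·wrap1 + r2·wrap2 + 2·C·cosβ = 17·3.1189 + 18·3.1643 + 2·87.9943 = 285.9671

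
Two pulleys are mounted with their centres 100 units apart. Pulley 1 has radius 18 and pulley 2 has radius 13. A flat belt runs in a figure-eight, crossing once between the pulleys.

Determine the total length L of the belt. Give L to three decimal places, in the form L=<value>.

crossed belt: β = asin((r1+r2)/C) = asin(31/100) = 18.0592°
wrap1 = wrap2 = π + 2β = 216.1185°
tangent length = C·cosβ = 95.0737
L = (r1+r2)·wrap + 2·C·cosβ = 31·3.7720 + 2·95.0737 = 307.0787

L=307.079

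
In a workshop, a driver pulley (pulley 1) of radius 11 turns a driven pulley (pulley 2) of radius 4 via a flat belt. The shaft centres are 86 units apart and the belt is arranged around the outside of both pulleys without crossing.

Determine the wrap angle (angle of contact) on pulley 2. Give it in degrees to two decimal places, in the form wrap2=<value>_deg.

wrap2=170.66_deg

open belt: β = asin((r2−r1)/C) = asin(-7/86) = -4.6688°
wrap1 = π − 2β = 189.3375°
wrap2 = π + 2β = 170.6625°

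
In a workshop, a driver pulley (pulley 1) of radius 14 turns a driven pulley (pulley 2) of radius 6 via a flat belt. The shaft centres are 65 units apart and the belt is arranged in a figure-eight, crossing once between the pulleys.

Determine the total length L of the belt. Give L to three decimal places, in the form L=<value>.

crossed belt: β = asin((r1+r2)/C) = asin(20/65) = 17.9202°
wrap1 = wrap2 = π + 2β = 215.8404°
tangent length = C·cosβ = 61.8466
L = (r1+r2)·wrap + 2·C·cosβ = 20·3.7671 + 2·61.8466 = 199.0357

L=199.036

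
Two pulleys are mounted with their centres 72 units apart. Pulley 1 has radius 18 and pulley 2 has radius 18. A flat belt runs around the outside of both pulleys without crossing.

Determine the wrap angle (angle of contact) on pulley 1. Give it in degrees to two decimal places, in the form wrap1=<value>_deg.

wrap1=180.00_deg

open belt: β = asin((r2−r1)/C) = asin(0/72) = 0.0000°
wrap1 = π − 2β = 180.0000°
wrap2 = π + 2β = 180.0000°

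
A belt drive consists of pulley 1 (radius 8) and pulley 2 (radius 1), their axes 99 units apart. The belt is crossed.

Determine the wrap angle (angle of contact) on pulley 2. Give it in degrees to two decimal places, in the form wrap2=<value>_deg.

wrap2=190.43_deg

crossed belt: β = asin((r1+r2)/C) = asin(9/99) = 5.2159°
wrap1 = wrap2 = π + 2β = 190.4318°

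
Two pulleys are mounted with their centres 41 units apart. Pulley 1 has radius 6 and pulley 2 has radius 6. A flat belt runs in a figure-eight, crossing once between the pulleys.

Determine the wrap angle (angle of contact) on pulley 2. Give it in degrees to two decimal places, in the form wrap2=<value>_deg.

wrap2=214.04_deg

crossed belt: β = asin((r1+r2)/C) = asin(12/41) = 17.0186°
wrap1 = wrap2 = π + 2β = 214.0373°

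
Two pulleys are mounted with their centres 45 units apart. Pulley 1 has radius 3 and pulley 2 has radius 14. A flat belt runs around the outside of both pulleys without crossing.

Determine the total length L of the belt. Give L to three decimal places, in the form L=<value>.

open belt: β = asin((r2−r1)/C) = asin(11/45) = 14.1490°
wrap1 = π − 2β = 151.7020°
wrap2 = π + 2β = 208.2980°
tangent length = C·cosβ = 43.6348
L = r1·wrap1 + r2·wrap2 + 2·C·cosβ = 3·2.6477 + 14·3.6355 + 2·43.6348 = 146.1096

L=146.110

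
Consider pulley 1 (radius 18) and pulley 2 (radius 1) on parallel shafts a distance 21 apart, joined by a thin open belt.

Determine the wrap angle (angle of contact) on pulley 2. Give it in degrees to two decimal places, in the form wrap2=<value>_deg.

wrap2=71.90_deg

open belt: β = asin((r2−r1)/C) = asin(-17/21) = -54.0494°
wrap1 = π − 2β = 288.0989°
wrap2 = π + 2β = 71.9011°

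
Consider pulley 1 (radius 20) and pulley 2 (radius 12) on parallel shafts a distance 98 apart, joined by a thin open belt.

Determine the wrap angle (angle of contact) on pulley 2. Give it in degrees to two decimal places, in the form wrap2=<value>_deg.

wrap2=170.64_deg

open belt: β = asin((r2−r1)/C) = asin(-8/98) = -4.6824°
wrap1 = π − 2β = 189.3648°
wrap2 = π + 2β = 170.6352°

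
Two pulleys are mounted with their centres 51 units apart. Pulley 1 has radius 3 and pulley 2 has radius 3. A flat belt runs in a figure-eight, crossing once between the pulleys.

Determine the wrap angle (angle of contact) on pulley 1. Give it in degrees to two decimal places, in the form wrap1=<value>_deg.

wrap1=193.51_deg

crossed belt: β = asin((r1+r2)/C) = asin(6/51) = 6.7563°
wrap1 = wrap2 = π + 2β = 193.5127°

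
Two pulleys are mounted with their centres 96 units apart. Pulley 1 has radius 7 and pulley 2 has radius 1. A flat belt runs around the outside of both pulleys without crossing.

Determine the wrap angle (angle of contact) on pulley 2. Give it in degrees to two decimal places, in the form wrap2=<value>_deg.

open belt: β = asin((r2−r1)/C) = asin(-6/96) = -3.5833°
wrap1 = π − 2β = 187.1666°
wrap2 = π + 2β = 172.8334°

wrap2=172.83_deg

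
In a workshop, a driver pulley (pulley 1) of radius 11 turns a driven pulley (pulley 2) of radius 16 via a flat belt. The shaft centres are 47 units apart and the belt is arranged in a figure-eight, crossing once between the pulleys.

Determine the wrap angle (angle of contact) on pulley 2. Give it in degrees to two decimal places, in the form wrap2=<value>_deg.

crossed belt: β = asin((r1+r2)/C) = asin(27/47) = 35.0624°
wrap1 = wrap2 = π + 2β = 250.1248°

wrap2=250.12_deg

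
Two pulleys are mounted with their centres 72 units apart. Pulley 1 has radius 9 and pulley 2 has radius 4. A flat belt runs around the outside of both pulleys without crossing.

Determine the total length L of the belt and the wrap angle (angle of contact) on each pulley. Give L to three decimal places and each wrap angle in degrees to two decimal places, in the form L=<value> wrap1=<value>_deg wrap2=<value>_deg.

L=185.188 wrap1=187.96_deg wrap2=172.04_deg

open belt: β = asin((r2−r1)/C) = asin(-5/72) = -3.9821°
wrap1 = π − 2β = 187.9642°
wrap2 = π + 2β = 172.0358°
tangent length = C·cosβ = 71.8262
L = r1·wrap1 + r2·wrap2 + 2·C·cosβ = 9·3.2806 + 4·3.0026 + 2·71.8262 = 185.1881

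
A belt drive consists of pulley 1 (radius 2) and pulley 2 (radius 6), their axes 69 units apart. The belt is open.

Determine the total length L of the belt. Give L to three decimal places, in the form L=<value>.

open belt: β = asin((r2−r1)/C) = asin(4/69) = 3.3234°
wrap1 = π − 2β = 173.3533°
wrap2 = π + 2β = 186.6467°
tangent length = C·cosβ = 68.8840
L = r1·wrap1 + r2·wrap2 + 2·C·cosβ = 2·3.0256 + 6·3.2576 + 2·68.8840 = 163.3647

L=163.365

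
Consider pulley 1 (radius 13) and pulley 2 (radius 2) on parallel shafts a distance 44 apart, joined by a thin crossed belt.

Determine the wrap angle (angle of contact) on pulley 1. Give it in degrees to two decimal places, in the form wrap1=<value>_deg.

wrap1=219.86_deg

crossed belt: β = asin((r1+r2)/C) = asin(15/44) = 19.9323°
wrap1 = wrap2 = π + 2β = 219.8645°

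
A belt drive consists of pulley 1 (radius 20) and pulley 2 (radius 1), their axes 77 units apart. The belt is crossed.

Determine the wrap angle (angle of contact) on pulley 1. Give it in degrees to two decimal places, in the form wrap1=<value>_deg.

wrap1=211.65_deg

crossed belt: β = asin((r1+r2)/C) = asin(21/77) = 15.8266°
wrap1 = wrap2 = π + 2β = 211.6532°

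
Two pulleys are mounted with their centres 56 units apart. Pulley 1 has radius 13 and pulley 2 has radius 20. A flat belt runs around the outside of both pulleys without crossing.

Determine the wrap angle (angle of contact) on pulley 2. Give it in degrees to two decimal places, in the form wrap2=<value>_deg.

open belt: β = asin((r2−r1)/C) = asin(7/56) = 7.1808°
wrap1 = π − 2β = 165.6385°
wrap2 = π + 2β = 194.3615°

wrap2=194.36_deg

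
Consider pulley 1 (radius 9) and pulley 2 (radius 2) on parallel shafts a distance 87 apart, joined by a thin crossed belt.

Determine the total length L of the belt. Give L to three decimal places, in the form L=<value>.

L=209.950

crossed belt: β = asin((r1+r2)/C) = asin(11/87) = 7.2637°
wrap1 = wrap2 = π + 2β = 194.5275°
tangent length = C·cosβ = 86.3018
L = (r1+r2)·wrap + 2·C·cosβ = 11·3.3951 + 2·86.3018 = 209.9502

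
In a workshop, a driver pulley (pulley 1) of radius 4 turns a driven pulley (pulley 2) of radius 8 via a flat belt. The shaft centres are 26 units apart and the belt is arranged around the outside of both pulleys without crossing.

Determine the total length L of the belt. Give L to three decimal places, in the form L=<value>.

open belt: β = asin((r2−r1)/C) = asin(4/26) = 8.8499°
wrap1 = π − 2β = 162.3002°
wrap2 = π + 2β = 197.6998°
tangent length = C·cosβ = 25.6905
L = r1·wrap1 + r2·wrap2 + 2·C·cosβ = 4·2.8327 + 8·3.4505 + 2·25.6905 = 90.3157

L=90.316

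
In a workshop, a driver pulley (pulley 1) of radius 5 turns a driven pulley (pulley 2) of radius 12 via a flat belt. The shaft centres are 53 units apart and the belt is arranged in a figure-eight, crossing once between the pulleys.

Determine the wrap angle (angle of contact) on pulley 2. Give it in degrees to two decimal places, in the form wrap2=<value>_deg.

wrap2=217.42_deg

crossed belt: β = asin((r1+r2)/C) = asin(17/53) = 18.7086°
wrap1 = wrap2 = π + 2β = 217.4171°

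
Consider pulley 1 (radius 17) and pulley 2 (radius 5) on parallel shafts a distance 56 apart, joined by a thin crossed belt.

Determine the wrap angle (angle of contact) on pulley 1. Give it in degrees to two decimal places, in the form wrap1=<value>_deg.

crossed belt: β = asin((r1+r2)/C) = asin(22/56) = 23.1324°
wrap1 = wrap2 = π + 2β = 226.2648°

wrap1=226.26_deg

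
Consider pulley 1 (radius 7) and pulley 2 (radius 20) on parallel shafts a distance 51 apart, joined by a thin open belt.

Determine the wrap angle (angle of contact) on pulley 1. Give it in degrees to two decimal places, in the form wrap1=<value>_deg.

wrap1=150.46_deg

open belt: β = asin((r2−r1)/C) = asin(13/51) = 14.7678°
wrap1 = π − 2β = 150.4644°
wrap2 = π + 2β = 209.5356°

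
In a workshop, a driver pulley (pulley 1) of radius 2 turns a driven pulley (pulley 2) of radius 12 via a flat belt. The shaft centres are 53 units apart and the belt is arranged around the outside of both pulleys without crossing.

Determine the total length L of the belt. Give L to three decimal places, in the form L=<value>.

L=151.875

open belt: β = asin((r2−r1)/C) = asin(10/53) = 10.8757°
wrap1 = π − 2β = 158.2486°
wrap2 = π + 2β = 201.7514°
tangent length = C·cosβ = 52.0481
L = r1·wrap1 + r2·wrap2 + 2·C·cosβ = 2·2.7620 + 12·3.5212 + 2·52.0481 = 151.8747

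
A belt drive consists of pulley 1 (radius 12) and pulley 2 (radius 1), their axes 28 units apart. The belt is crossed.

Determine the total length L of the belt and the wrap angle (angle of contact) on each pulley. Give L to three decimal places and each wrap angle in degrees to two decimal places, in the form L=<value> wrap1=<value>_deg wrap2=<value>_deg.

L=102.993 wrap1=235.33_deg wrap2=235.33_deg

crossed belt: β = asin((r1+r2)/C) = asin(13/28) = 27.6640°
wrap1 = wrap2 = π + 2β = 235.3280°
tangent length = C·cosβ = 24.7992
L = (r1+r2)·wrap + 2·C·cosβ = 13·4.1072 + 2·24.7992 = 102.9926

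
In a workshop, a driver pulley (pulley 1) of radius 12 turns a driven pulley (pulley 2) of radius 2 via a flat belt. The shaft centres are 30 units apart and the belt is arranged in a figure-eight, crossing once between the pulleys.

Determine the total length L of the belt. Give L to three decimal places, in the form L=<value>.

crossed belt: β = asin((r1+r2)/C) = asin(14/30) = 27.8181°
wrap1 = wrap2 = π + 2β = 235.6363°
tangent length = C·cosβ = 26.5330
L = (r1+r2)·wrap + 2·C·cosβ = 14·4.1126 + 2·26.5330 = 110.6428

L=110.643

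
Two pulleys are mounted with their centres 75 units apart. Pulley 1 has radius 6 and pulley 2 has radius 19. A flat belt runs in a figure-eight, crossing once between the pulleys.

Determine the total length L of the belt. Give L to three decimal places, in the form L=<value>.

L=236.953

crossed belt: β = asin((r1+r2)/C) = asin(25/75) = 19.4712°
wrap1 = wrap2 = π + 2β = 218.9424°
tangent length = C·cosβ = 70.7107
L = (r1+r2)·wrap + 2·C·cosβ = 25·3.8213 + 2·70.7107 = 236.9530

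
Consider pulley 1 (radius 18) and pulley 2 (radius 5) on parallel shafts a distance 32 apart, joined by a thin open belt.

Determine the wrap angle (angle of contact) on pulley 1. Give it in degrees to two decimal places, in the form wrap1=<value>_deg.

wrap1=227.94_deg

open belt: β = asin((r2−r1)/C) = asin(-13/32) = -23.9695°
wrap1 = π − 2β = 227.9390°
wrap2 = π + 2β = 132.0610°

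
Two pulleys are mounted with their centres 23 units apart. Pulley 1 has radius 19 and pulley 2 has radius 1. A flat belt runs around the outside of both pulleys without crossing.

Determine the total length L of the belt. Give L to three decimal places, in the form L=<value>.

L=123.826

open belt: β = asin((r2−r1)/C) = asin(-18/23) = -51.5000°
wrap1 = π − 2β = 283.0001°
wrap2 = π + 2β = 76.9999°
tangent length = C·cosβ = 14.3178
L = r1·wrap1 + r2·wrap2 + 2·C·cosβ = 19·4.9393 + 1·1.3439 + 2·14.3178 = 123.8259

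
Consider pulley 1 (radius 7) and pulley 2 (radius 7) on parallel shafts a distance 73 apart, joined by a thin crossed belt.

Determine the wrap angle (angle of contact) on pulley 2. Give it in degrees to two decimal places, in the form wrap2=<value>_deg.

wrap2=202.11_deg

crossed belt: β = asin((r1+r2)/C) = asin(14/73) = 11.0567°
wrap1 = wrap2 = π + 2β = 202.1135°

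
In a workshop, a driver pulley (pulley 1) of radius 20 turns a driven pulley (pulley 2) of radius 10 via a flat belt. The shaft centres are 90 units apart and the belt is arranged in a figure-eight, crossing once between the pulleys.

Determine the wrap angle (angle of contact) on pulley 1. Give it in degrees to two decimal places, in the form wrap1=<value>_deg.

wrap1=218.94_deg

crossed belt: β = asin((r1+r2)/C) = asin(30/90) = 19.4712°
wrap1 = wrap2 = π + 2β = 218.9424°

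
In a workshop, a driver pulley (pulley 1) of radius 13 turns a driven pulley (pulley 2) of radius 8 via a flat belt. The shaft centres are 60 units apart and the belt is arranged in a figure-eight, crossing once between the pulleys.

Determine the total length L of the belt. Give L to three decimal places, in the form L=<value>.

crossed belt: β = asin((r1+r2)/C) = asin(21/60) = 20.4873°
wrap1 = wrap2 = π + 2β = 220.9746°
tangent length = C·cosβ = 56.2050
L = (r1+r2)·wrap + 2·C·cosβ = 21·3.8567 + 2·56.2050 = 193.4014

L=193.401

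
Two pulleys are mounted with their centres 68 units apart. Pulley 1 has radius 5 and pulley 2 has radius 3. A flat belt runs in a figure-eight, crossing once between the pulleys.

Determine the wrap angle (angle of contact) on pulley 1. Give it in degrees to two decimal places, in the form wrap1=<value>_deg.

crossed belt: β = asin((r1+r2)/C) = asin(8/68) = 6.7563°
wrap1 = wrap2 = π + 2β = 193.5127°

wrap1=193.51_deg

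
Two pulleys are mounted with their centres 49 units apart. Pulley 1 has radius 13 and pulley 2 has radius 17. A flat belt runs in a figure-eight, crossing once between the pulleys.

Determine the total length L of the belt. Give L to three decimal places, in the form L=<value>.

crossed belt: β = asin((r1+r2)/C) = asin(30/49) = 37.7520°
wrap1 = wrap2 = π + 2β = 255.5040°
tangent length = C·cosβ = 38.7427
L = (r1+r2)·wrap + 2·C·cosβ = 30·4.4594 + 2·38.7427 = 211.2671

L=211.267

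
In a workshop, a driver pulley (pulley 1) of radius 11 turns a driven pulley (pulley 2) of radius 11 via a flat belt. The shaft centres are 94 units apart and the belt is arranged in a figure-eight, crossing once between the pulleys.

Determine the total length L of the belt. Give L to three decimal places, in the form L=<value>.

L=262.288

crossed belt: β = asin((r1+r2)/C) = asin(22/94) = 13.5352°
wrap1 = wrap2 = π + 2β = 207.0704°
tangent length = C·cosβ = 91.3893
L = (r1+r2)·wrap + 2·C·cosβ = 22·3.6141 + 2·91.3893 = 262.2879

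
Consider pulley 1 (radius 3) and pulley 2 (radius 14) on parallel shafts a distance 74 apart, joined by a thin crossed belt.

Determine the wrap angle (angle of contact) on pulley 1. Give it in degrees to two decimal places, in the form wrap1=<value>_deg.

crossed belt: β = asin((r1+r2)/C) = asin(17/74) = 13.2812°
wrap1 = wrap2 = π + 2β = 206.5623°

wrap1=206.56_deg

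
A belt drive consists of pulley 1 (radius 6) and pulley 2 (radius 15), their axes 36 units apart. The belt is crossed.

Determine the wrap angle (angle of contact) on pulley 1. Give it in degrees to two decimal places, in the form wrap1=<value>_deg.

wrap1=251.37_deg

crossed belt: β = asin((r1+r2)/C) = asin(21/36) = 35.6853°
wrap1 = wrap2 = π + 2β = 251.3707°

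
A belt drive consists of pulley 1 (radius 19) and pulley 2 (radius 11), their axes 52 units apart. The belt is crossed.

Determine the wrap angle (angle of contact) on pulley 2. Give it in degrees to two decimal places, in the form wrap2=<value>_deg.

wrap2=250.47_deg

crossed belt: β = asin((r1+r2)/C) = asin(30/52) = 35.2344°
wrap1 = wrap2 = π + 2β = 250.4688°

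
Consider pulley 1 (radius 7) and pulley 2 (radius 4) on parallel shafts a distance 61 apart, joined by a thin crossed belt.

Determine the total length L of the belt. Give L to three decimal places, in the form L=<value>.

crossed belt: β = asin((r1+r2)/C) = asin(11/61) = 10.3889°
wrap1 = wrap2 = π + 2β = 200.7777°
tangent length = C·cosβ = 60.0000
L = (r1+r2)·wrap + 2·C·cosβ = 11·3.5042 + 2·60.0000 = 158.5466

L=158.547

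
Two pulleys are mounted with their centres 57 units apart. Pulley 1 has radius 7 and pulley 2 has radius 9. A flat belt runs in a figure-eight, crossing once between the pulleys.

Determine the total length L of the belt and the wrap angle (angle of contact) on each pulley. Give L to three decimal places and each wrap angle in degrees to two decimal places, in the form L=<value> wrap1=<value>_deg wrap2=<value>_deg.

crossed belt: β = asin((r1+r2)/C) = asin(16/57) = 16.3021°
wrap1 = wrap2 = π + 2β = 212.6042°
tangent length = C·cosβ = 54.7083
L = (r1+r2)·wrap + 2·C·cosβ = 16·3.7106 + 2·54.7083 = 168.7869

L=168.787 wrap1=212.60_deg wrap2=212.60_deg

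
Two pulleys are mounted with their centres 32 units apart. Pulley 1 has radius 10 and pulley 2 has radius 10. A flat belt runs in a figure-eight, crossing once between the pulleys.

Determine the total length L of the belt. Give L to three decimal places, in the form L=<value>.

L=139.797

crossed belt: β = asin((r1+r2)/C) = asin(20/32) = 38.6822°
wrap1 = wrap2 = π + 2β = 257.3644°
tangent length = C·cosβ = 24.9800
L = (r1+r2)·wrap + 2·C·cosβ = 20·4.4919 + 2·24.9800 = 139.7971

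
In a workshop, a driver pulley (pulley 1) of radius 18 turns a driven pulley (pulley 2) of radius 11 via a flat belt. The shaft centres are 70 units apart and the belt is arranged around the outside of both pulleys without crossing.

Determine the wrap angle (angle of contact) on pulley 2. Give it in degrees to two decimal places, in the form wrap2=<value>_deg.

wrap2=168.52_deg

open belt: β = asin((r2−r1)/C) = asin(-7/70) = -5.7392°
wrap1 = π − 2β = 191.4783°
wrap2 = π + 2β = 168.5217°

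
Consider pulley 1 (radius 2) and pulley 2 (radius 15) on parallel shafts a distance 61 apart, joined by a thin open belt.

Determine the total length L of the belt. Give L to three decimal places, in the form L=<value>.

open belt: β = asin((r2−r1)/C) = asin(13/61) = 12.3049°
wrap1 = π − 2β = 155.3901°
wrap2 = π + 2β = 204.6099°
tangent length = C·cosβ = 59.5987
L = r1·wrap1 + r2·wrap2 + 2·C·cosβ = 2·2.7121 + 15·3.5711 + 2·59.5987 = 178.1882

L=178.188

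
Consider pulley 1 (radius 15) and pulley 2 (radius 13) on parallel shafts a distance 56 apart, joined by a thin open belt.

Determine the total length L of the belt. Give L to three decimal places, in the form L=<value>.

L=200.036

open belt: β = asin((r2−r1)/C) = asin(-2/56) = -2.0467°
wrap1 = π − 2β = 184.0934°
wrap2 = π + 2β = 175.9066°
tangent length = C·cosβ = 55.9643
L = r1·wrap1 + r2·wrap2 + 2·C·cosβ = 15·3.2130 + 13·3.0701 + 2·55.9643 = 200.0360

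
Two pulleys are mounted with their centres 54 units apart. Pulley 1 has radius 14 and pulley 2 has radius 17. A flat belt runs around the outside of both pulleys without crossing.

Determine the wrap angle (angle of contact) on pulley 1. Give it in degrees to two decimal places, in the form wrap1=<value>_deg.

open belt: β = asin((r2−r1)/C) = asin(3/54) = 3.1847°
wrap1 = π − 2β = 173.6305°
wrap2 = π + 2β = 186.3695°

wrap1=173.63_deg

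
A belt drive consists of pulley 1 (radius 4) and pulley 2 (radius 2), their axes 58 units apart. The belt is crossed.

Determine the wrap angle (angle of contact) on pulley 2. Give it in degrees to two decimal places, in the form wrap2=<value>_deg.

wrap2=191.88_deg

crossed belt: β = asin((r1+r2)/C) = asin(6/58) = 5.9378°
wrap1 = wrap2 = π + 2β = 191.8755°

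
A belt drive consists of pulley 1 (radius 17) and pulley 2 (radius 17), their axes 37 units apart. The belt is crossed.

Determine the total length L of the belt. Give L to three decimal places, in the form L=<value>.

L=215.246

crossed belt: β = asin((r1+r2)/C) = asin(34/37) = 66.7685°
wrap1 = wrap2 = π + 2β = 313.5371°
tangent length = C·cosβ = 14.5945
L = (r1+r2)·wrap + 2·C·cosβ = 34·5.4723 + 2·14.5945 = 215.2457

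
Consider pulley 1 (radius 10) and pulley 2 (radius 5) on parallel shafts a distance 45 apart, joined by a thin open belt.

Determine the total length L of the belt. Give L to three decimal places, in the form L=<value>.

open belt: β = asin((r2−r1)/C) = asin(-5/45) = -6.3794°
wrap1 = π − 2β = 192.7587°
wrap2 = π + 2β = 167.2413°
tangent length = C·cosβ = 44.7214
L = r1·wrap1 + r2·wrap2 + 2·C·cosβ = 10·3.3643 + 5·2.9189 + 2·44.7214 = 137.6800

L=137.680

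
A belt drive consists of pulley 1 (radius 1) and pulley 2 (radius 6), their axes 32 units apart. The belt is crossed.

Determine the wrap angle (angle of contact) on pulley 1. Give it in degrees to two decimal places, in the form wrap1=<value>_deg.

crossed belt: β = asin((r1+r2)/C) = asin(7/32) = 12.6356°
wrap1 = wrap2 = π + 2β = 205.2713°

wrap1=205.27_deg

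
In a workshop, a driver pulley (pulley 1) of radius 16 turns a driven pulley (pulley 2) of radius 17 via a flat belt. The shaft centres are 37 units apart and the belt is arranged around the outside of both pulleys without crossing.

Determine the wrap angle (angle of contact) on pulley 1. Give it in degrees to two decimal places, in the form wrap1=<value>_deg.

wrap1=176.90_deg

open belt: β = asin((r2−r1)/C) = asin(1/37) = 1.5487°
wrap1 = π − 2β = 176.9026°
wrap2 = π + 2β = 183.0974°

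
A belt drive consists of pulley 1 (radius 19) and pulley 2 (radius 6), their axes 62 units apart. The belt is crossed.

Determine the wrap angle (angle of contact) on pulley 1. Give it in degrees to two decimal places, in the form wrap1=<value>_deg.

wrap1=227.56_deg

crossed belt: β = asin((r1+r2)/C) = asin(25/62) = 23.7800°
wrap1 = wrap2 = π + 2β = 227.5600°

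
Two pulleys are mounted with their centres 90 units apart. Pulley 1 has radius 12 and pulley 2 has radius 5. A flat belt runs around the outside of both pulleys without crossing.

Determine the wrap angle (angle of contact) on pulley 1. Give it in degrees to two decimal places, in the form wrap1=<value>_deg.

open belt: β = asin((r2−r1)/C) = asin(-7/90) = -4.4608°
wrap1 = π − 2β = 188.9217°
wrap2 = π + 2β = 171.0783°

wrap1=188.92_deg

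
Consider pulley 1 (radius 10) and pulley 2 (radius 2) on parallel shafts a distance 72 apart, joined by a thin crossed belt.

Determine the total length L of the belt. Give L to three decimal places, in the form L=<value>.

crossed belt: β = asin((r1+r2)/C) = asin(12/72) = 9.5941°
wrap1 = wrap2 = π + 2β = 199.1881°
tangent length = C·cosβ = 70.9930
L = (r1+r2)·wrap + 2·C·cosβ = 12·3.4765 + 2·70.9930 = 183.7038

L=183.704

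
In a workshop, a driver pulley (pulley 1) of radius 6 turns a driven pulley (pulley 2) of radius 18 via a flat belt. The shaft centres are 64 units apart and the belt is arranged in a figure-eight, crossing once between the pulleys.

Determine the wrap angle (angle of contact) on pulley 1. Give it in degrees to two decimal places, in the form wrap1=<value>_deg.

wrap1=224.05_deg

crossed belt: β = asin((r1+r2)/C) = asin(24/64) = 22.0243°
wrap1 = wrap2 = π + 2β = 224.0486°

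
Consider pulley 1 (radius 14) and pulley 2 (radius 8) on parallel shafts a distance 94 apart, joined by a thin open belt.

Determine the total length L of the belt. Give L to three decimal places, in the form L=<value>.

open belt: β = asin((r2−r1)/C) = asin(-6/94) = -3.6597°
wrap1 = π − 2β = 187.3193°
wrap2 = π + 2β = 172.6807°
tangent length = C·cosβ = 93.8083
L = r1·wrap1 + r2·wrap2 + 2·C·cosβ = 14·3.2693 + 8·3.0138 + 2·93.8083 = 257.4981

L=257.498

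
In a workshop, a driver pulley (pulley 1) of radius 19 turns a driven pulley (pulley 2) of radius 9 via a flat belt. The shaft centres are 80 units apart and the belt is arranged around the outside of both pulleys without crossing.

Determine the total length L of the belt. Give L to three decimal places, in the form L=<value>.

open belt: β = asin((r2−r1)/C) = asin(-10/80) = -7.1808°
wrap1 = π − 2β = 194.3615°
wrap2 = π + 2β = 165.6385°
tangent length = C·cosβ = 79.3725
L = r1·wrap1 + r2·wrap2 + 2·C·cosβ = 19·3.3922 + 9·2.8909 + 2·79.3725 = 249.2162

L=249.216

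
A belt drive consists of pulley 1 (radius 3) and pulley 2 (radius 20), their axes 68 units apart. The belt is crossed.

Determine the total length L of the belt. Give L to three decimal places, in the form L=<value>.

L=216.113

crossed belt: β = asin((r1+r2)/C) = asin(23/68) = 19.7694°
wrap1 = wrap2 = π + 2β = 219.5388°
tangent length = C·cosβ = 63.9922
L = (r1+r2)·wrap + 2·C·cosβ = 23·3.8317 + 2·63.9922 = 216.1129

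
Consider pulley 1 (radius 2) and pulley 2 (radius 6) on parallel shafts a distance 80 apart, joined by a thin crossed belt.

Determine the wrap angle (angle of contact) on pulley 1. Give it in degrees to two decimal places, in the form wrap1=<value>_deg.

wrap1=191.48_deg

crossed belt: β = asin((r1+r2)/C) = asin(8/80) = 5.7392°
wrap1 = wrap2 = π + 2β = 191.4783°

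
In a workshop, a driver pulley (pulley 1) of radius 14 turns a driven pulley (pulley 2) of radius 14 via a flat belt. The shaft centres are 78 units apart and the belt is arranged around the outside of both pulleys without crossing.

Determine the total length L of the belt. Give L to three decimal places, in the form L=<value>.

L=243.965

open belt: β = asin((r2−r1)/C) = asin(0/78) = 0.0000°
wrap1 = π − 2β = 180.0000°
wrap2 = π + 2β = 180.0000°
tangent length = C·cosβ = 78.0000
L = r1·wrap1 + r2·wrap2 + 2·C·cosβ = 14·3.1416 + 14·3.1416 + 2·78.0000 = 243.9646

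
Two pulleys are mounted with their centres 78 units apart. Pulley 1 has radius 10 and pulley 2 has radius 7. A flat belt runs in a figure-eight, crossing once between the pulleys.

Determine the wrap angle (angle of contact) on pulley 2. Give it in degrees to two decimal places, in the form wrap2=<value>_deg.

crossed belt: β = asin((r1+r2)/C) = asin(17/78) = 12.5886°
wrap1 = wrap2 = π + 2β = 205.1772°

wrap2=205.18_deg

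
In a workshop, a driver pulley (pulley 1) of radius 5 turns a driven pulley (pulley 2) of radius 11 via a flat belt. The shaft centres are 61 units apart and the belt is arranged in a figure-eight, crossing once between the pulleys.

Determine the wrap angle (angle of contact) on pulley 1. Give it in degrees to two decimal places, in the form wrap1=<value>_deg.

crossed belt: β = asin((r1+r2)/C) = asin(16/61) = 15.2063°
wrap1 = wrap2 = π + 2β = 210.4126°

wrap1=210.41_deg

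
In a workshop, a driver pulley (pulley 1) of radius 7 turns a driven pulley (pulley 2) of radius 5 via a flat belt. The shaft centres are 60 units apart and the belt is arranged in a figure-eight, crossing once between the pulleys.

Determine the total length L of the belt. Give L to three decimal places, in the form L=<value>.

L=160.107

crossed belt: β = asin((r1+r2)/C) = asin(12/60) = 11.5370°
wrap1 = wrap2 = π + 2β = 203.0739°
tangent length = C·cosβ = 58.7878
L = (r1+r2)·wrap + 2·C·cosβ = 12·3.5443 + 2·58.7878 = 160.1072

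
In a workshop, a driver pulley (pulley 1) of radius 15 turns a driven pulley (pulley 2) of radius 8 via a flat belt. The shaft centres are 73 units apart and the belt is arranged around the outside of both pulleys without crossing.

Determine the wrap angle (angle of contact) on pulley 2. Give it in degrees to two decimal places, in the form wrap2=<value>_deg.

wrap2=168.99_deg

open belt: β = asin((r2−r1)/C) = asin(-7/73) = -5.5026°
wrap1 = π − 2β = 191.0051°
wrap2 = π + 2β = 168.9949°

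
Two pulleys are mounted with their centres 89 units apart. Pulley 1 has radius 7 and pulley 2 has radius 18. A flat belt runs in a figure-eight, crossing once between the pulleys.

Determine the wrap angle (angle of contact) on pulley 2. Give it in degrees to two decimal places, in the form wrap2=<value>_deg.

wrap2=212.63_deg

crossed belt: β = asin((r1+r2)/C) = asin(25/89) = 16.3139°
wrap1 = wrap2 = π + 2β = 212.6277°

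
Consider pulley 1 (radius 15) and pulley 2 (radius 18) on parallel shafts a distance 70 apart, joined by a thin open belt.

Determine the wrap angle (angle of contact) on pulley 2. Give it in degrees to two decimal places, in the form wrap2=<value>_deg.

wrap2=184.91_deg

open belt: β = asin((r2−r1)/C) = asin(3/70) = 2.4563°
wrap1 = π − 2β = 175.0874°
wrap2 = π + 2β = 184.9126°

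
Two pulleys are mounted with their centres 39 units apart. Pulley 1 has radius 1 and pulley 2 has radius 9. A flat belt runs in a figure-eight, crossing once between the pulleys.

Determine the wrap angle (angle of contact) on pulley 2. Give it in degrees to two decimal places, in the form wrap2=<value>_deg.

wrap2=209.71_deg

crossed belt: β = asin((r1+r2)/C) = asin(10/39) = 14.8572°
wrap1 = wrap2 = π + 2β = 209.7143°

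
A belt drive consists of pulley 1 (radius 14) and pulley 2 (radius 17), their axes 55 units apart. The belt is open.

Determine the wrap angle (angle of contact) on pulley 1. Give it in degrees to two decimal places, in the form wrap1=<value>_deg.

wrap1=173.75_deg

open belt: β = asin((r2−r1)/C) = asin(3/55) = 3.1268°
wrap1 = π − 2β = 173.7464°
wrap2 = π + 2β = 186.2536°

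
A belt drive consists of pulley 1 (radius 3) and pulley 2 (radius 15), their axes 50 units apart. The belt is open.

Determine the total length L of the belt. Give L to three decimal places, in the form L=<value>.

L=159.443

open belt: β = asin((r2−r1)/C) = asin(12/50) = 13.8865°
wrap1 = π − 2β = 152.2269°
wrap2 = π + 2β = 207.7731°
tangent length = C·cosβ = 48.5386
L = r1·wrap1 + r2·wrap2 + 2·C·cosβ = 3·2.6569 + 15·3.6263 + 2·48.5386 = 159.4427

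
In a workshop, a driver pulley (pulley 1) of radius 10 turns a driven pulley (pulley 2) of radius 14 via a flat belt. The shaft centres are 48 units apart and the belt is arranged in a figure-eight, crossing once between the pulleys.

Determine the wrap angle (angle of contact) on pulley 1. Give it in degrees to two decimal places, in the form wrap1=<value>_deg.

wrap1=240.00_deg

crossed belt: β = asin((r1+r2)/C) = asin(24/48) = 30.0000°
wrap1 = wrap2 = π + 2β = 240.0000°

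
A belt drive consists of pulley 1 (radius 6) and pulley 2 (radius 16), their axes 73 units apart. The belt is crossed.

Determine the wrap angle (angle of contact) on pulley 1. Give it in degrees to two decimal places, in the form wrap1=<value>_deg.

wrap1=215.08_deg

crossed belt: β = asin((r1+r2)/C) = asin(22/73) = 17.5399°
wrap1 = wrap2 = π + 2β = 215.0798°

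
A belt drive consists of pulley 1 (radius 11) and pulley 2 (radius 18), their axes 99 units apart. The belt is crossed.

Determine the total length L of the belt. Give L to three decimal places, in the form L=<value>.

L=297.664

crossed belt: β = asin((r1+r2)/C) = asin(29/99) = 17.0334°
wrap1 = wrap2 = π + 2β = 214.0668°
tangent length = C·cosβ = 94.6573
L = (r1+r2)·wrap + 2·C·cosβ = 29·3.7362 + 2·94.6573 = 297.6635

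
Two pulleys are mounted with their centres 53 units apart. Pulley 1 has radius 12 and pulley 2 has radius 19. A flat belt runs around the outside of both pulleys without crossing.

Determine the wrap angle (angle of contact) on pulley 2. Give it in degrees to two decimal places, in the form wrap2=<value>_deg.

open belt: β = asin((r2−r1)/C) = asin(7/53) = 7.5895°
wrap1 = π − 2β = 164.8209°
wrap2 = π + 2β = 195.1791°

wrap2=195.18_deg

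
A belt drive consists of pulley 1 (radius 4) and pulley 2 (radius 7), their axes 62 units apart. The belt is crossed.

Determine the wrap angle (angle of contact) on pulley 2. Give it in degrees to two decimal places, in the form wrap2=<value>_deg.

wrap2=200.44_deg

crossed belt: β = asin((r1+r2)/C) = asin(11/62) = 10.2195°
wrap1 = wrap2 = π + 2β = 200.4390°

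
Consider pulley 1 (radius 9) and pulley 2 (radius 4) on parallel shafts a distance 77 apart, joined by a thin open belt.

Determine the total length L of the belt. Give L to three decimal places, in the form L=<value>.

open belt: β = asin((r2−r1)/C) = asin(-5/77) = -3.7231°
wrap1 = π − 2β = 187.4462°
wrap2 = π + 2β = 172.5538°
tangent length = C·cosβ = 76.8375
L = r1·wrap1 + r2·wrap2 + 2·C·cosβ = 9·3.2716 + 4·3.0116 + 2·76.8375 = 195.1655

L=195.165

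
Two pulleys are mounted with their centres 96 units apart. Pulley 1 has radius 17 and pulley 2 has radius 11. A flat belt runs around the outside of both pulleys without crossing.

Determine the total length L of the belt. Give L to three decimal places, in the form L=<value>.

L=280.340

open belt: β = asin((r2−r1)/C) = asin(-6/96) = -3.5833°
wrap1 = π − 2β = 187.1666°
wrap2 = π + 2β = 172.8334°
tangent length = C·cosβ = 95.8123
L = r1·wrap1 + r2·wrap2 + 2·C·cosβ = 17·3.2667 + 11·3.0165 + 2·95.8123 = 280.3397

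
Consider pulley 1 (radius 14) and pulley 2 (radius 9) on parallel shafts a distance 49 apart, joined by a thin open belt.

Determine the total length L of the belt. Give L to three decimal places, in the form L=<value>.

L=170.767

open belt: β = asin((r2−r1)/C) = asin(-5/49) = -5.8567°
wrap1 = π − 2β = 191.7134°
wrap2 = π + 2β = 168.2866°
tangent length = C·cosβ = 48.7442
L = r1·wrap1 + r2·wrap2 + 2·C·cosβ = 14·3.3460 + 9·2.9372 + 2·48.7442 = 170.7673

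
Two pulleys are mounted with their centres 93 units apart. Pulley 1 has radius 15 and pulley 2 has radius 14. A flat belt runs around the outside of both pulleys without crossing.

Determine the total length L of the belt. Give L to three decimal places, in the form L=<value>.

L=277.117

open belt: β = asin((r2−r1)/C) = asin(-1/93) = -0.6161°
wrap1 = π − 2β = 181.2322°
wrap2 = π + 2β = 178.7678°
tangent length = C·cosβ = 92.9946
L = r1·wrap1 + r2·wrap2 + 2·C·cosβ = 15·3.1631 + 14·3.1201 + 2·92.9946 = 277.1169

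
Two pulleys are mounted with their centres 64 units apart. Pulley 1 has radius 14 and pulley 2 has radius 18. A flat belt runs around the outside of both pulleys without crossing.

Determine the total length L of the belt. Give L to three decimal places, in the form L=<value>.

L=228.781

open belt: β = asin((r2−r1)/C) = asin(4/64) = 3.5833°
wrap1 = π − 2β = 172.8334°
wrap2 = π + 2β = 187.1666°
tangent length = C·cosβ = 63.8749
L = r1·wrap1 + r2·wrap2 + 2·C·cosβ = 14·3.0165 + 18·3.2667 + 2·63.8749 = 228.7810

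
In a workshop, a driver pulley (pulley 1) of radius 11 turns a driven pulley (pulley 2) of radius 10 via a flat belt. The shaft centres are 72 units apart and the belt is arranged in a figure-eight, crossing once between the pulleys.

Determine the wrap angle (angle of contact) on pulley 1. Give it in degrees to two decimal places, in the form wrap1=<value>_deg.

wrap1=213.92_deg

crossed belt: β = asin((r1+r2)/C) = asin(21/72) = 16.9578°
wrap1 = wrap2 = π + 2β = 213.9155°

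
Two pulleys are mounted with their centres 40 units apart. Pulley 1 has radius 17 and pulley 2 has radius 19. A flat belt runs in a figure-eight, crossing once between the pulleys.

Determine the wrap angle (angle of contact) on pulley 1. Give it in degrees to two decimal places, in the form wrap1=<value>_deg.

wrap1=308.32_deg

crossed belt: β = asin((r1+r2)/C) = asin(36/40) = 64.1581°
wrap1 = wrap2 = π + 2β = 308.3161°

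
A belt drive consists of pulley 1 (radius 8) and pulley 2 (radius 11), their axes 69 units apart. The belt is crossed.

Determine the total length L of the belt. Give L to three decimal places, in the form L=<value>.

L=202.956

crossed belt: β = asin((r1+r2)/C) = asin(19/69) = 15.9836°
wrap1 = wrap2 = π + 2β = 211.9672°
tangent length = C·cosβ = 66.3325
L = (r1+r2)·wrap + 2·C·cosβ = 19·3.6995 + 2·66.3325 = 202.9560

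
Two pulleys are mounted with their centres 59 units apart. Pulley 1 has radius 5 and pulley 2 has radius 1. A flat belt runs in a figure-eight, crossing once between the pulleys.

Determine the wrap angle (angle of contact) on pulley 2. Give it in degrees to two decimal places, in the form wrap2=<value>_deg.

crossed belt: β = asin((r1+r2)/C) = asin(6/59) = 5.8368°
wrap1 = wrap2 = π + 2β = 191.6736°

wrap2=191.67_deg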